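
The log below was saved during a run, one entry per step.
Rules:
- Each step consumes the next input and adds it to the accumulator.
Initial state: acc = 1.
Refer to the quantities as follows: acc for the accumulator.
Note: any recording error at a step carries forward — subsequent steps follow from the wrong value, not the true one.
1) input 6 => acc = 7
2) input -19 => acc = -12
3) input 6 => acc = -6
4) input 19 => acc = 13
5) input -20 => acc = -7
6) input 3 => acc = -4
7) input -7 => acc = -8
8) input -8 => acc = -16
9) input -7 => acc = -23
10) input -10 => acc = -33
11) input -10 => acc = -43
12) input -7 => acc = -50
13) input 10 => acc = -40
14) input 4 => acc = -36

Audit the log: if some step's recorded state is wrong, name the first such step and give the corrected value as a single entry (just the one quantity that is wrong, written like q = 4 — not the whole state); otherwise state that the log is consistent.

1. acc = 1 + 6 = 7 (agrees with the log)
2. acc = 7 + -19 = -12 (matches)
3. acc = -12 + 6 = -6 (matches)
4. acc = -6 + 19 = 13 (consistent with the log)
5. acc = 13 + -20 = -7 (no discrepancy)
6. acc = -7 + 3 = -4 (consistent with the log)
7. acc = -4 + -7 = -11 (this is not what the log shows)
The earliest wrong entry is at step 7: it should read acc = -11.

step 7, acc = -11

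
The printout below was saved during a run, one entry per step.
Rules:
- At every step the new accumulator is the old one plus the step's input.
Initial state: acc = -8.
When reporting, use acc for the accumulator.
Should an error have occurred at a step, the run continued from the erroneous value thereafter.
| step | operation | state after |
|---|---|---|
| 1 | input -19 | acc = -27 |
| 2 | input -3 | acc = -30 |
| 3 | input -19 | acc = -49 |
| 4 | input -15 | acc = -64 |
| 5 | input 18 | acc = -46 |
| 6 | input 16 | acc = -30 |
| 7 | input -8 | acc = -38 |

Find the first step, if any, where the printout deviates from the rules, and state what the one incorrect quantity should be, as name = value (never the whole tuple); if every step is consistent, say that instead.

no error

step 1: acc = -8 + -19 = -27 -> no discrepancy
step 2: acc = -27 + -3 = -30 -> matches
step 3: acc = -30 + -19 = -49 -> exactly as logged
step 4: acc = -49 + -15 = -64 -> exactly as logged
step 5: acc = -64 + 18 = -46 -> confirmed correct
step 6: acc = -46 + 16 = -30 -> same as recorded
step 7: acc = -30 + -8 = -38 -> exactly as logged
The whole run recomputes cleanly — no discrepancies.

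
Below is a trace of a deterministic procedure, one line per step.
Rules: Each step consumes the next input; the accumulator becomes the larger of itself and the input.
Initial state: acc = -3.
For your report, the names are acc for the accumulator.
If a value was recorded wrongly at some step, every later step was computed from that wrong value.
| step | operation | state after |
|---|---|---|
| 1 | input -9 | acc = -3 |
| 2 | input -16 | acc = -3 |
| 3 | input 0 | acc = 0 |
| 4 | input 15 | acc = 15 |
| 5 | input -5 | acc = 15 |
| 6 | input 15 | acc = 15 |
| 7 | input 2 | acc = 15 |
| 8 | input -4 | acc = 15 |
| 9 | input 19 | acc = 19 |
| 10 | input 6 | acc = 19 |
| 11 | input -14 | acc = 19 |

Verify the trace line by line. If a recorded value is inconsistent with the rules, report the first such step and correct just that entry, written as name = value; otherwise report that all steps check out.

no error

Recomputing the run from the initial state:
step 1: acc = -3
step 2: acc = -3
step 3: acc = 0
step 4: acc = 15
step 5: acc = 15
step 6: acc = 15
step 7: acc = 15
step 8: acc = 15
step 9: acc = 19
step 10: acc = 19
step 11: acc = 19
This matches the trace at every step.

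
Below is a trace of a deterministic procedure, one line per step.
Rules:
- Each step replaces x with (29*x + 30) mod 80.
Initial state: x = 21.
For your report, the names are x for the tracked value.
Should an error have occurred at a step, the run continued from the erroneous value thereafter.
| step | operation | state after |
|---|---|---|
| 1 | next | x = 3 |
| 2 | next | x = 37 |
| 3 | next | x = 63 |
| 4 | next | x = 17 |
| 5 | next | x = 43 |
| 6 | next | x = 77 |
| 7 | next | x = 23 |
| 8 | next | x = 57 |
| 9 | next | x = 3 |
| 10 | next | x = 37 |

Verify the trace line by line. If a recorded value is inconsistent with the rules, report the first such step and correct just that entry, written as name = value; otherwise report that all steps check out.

step 1, x = 79

1. x = (29*21 + 30) mod 80 = 79 (the entry is off here)
The audit stops at step 1: the recorded entry is wrong and should be x = 79.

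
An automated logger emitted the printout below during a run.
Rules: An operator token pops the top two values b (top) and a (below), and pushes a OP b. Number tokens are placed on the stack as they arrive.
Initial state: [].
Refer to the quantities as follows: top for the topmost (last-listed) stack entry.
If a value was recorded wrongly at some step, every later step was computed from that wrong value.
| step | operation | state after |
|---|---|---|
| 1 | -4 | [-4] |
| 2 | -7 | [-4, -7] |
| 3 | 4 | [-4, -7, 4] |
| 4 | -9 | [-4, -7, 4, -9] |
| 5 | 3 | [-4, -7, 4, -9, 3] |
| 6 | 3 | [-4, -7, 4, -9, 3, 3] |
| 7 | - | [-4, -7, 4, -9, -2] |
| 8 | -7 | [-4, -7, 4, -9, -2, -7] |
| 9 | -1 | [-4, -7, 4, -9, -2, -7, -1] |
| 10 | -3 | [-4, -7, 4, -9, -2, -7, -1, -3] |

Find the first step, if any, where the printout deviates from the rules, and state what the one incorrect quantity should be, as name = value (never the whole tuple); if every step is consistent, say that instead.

1. push -4: top = -4 (confirmed correct)
2. push -7: top = -7 (no discrepancy)
3. push 4: top = 4 (no discrepancy)
4. push -9: top = -9 (verified)
5. push 3: top = 3 (same as recorded)
6. push 3: top = 3 (no discrepancy)
7. 3 - 3 = 0 (this is not what the printout shows)
First deviation found at step 7; the corrected entry is top = 0.

step 7, top = 0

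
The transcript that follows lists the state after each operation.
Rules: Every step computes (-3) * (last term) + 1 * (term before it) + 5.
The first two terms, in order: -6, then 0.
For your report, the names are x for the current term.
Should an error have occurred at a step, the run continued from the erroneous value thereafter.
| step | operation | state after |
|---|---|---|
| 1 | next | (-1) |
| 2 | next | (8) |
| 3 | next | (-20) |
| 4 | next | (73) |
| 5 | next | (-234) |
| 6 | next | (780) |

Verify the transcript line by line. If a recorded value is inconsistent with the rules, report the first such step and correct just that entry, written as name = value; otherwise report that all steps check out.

Recomputing the run from the initial state:
step 1: x = -1
step 2: x = 8
step 3: x = -20
step 4: x = 73
step 5: x = -234
step 6: x = 780
This matches the transcript at every step.

no error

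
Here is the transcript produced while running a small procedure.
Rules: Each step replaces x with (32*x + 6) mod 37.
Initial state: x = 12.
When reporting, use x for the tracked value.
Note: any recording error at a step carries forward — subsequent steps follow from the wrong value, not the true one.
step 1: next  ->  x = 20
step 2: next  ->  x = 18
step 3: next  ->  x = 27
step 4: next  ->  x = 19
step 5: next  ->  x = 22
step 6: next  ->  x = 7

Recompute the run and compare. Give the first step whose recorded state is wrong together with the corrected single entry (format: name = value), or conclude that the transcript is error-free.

step 1: x = (32*12 + 6) mod 37 = 20 -> matches
step 2: x = (32*20 + 6) mod 37 = 17 -> not what was recorded
First incorrect step: 2; the correct value is x = 17.

step 2, x = 17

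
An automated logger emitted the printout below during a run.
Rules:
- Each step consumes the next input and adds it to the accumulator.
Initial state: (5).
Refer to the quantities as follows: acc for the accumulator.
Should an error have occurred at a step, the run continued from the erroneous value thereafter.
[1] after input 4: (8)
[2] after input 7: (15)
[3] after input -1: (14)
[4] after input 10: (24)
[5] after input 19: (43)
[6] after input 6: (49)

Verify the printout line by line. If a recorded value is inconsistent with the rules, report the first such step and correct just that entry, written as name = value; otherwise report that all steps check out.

Recomputing the run from the initial state:
step 1: acc = 9
step 2: acc = 16
step 3: acc = 15
step 4: acc = 25
step 5: acc = 44
step 6: acc = 50
The first disagreement with the printout is at step 1, where the value should be acc = 9.

step 1, acc = 9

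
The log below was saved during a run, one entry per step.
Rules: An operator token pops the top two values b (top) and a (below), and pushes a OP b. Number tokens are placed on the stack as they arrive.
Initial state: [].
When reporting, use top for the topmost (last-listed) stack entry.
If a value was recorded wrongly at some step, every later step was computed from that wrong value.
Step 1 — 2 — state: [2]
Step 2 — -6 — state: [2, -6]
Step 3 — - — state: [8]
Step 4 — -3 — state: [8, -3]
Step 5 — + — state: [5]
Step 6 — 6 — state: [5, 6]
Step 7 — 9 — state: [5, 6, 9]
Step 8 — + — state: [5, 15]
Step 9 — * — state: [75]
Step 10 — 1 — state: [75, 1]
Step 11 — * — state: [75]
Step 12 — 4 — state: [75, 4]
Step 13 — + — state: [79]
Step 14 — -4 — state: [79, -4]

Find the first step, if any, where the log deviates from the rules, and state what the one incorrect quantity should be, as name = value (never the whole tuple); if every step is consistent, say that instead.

step 1: push 2: top = 2 -> in agreement
step 2: push -6: top = -6 -> same as recorded
step 3: 2 - -6 = 8 -> verified
step 4: push -3: top = -3 -> in agreement
step 5: 8 + -3 = 5 -> confirmed correct
step 6: push 6: top = 6 -> same as recorded
step 7: push 9: top = 9 -> consistent with the log
step 8: 6 + 9 = 15 -> in agreement
step 9: 5 * 15 = 75 -> same as recorded
step 10: push 1: top = 1 -> exactly as logged
step 11: 75 * 1 = 75 -> exactly as logged
step 12: push 4: top = 4 -> in agreement
step 13: 75 + 4 = 79 -> matches
step 14: push -4: top = -4 -> verified
No step deviates from the rules.

no error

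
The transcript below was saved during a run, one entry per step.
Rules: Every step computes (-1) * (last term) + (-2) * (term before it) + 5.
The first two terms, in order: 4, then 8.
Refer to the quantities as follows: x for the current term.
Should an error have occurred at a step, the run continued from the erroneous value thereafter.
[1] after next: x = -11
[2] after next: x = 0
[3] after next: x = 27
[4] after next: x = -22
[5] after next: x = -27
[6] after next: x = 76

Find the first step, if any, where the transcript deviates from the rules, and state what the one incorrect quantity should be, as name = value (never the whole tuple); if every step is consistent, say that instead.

1. x = -1*(8) + (-2)*(4) + (5) = -11 (same as recorded)
2. x = -1*(-11) + (-2)*(8) + (5) = 0 (exactly as logged)
3. x = -1*(0) + (-2)*(-11) + (5) = 27 (confirmed correct)
4. x = -1*(27) + (-2)*(0) + (5) = -22 (matches)
5. x = -1*(-22) + (-2)*(27) + (5) = -27 (agrees with the transcript)
6. x = -1*(-27) + (-2)*(-22) + (5) = 76 (agrees with the transcript)
All steps check out; nothing to correct.

no error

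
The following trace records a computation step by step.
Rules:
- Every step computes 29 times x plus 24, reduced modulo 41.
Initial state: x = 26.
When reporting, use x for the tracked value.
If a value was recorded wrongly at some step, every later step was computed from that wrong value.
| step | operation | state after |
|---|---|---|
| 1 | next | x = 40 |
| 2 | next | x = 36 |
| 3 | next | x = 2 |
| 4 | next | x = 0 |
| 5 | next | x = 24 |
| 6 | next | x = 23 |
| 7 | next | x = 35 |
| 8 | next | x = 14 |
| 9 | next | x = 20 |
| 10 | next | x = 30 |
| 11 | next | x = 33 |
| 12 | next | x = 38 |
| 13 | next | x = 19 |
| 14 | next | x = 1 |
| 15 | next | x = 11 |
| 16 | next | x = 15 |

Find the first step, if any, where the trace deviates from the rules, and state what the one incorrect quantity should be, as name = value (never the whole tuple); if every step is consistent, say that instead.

step 15, x = 12

Recomputing the run from the initial state:
step 1: x = 40
step 2: x = 36
step 3: x = 2
step 4: x = 0
step 5: x = 24
step 6: x = 23
step 7: x = 35
step 8: x = 14
step 9: x = 20
step 10: x = 30
step 11: x = 33
step 12: x = 38
step 13: x = 19
step 14: x = 1
step 15: x = 12
step 16: x = 3
The first disagreement with the trace is at step 15, where the value should be x = 12.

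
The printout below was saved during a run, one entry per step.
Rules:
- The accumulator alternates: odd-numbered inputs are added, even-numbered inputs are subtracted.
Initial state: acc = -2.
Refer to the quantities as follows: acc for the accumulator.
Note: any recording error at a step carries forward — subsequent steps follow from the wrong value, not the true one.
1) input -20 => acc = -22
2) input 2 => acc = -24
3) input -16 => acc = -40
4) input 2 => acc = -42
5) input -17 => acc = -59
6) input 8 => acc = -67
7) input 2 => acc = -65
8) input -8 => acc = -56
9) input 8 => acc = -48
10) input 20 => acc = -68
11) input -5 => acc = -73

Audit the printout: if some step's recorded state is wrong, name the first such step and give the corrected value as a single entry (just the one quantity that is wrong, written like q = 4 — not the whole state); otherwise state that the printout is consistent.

step 8, acc = -57

step 1: acc = -2 + -20 = -22 -> same as recorded
step 2: acc = -22 - 2 = -24 -> verified
step 3: acc = -24 + -16 = -40 -> verified
step 4: acc = -40 - 2 = -42 -> confirmed correct
step 5: acc = -42 + -17 = -59 -> agrees with the printout
step 6: acc = -59 - 8 = -67 -> consistent with the printout
step 7: acc = -67 + 2 = -65 -> in agreement
step 8: acc = -65 - -8 = -57 -> the recorded entry deviates here
So the first discrepancy is step 8, where the right value is acc = -57.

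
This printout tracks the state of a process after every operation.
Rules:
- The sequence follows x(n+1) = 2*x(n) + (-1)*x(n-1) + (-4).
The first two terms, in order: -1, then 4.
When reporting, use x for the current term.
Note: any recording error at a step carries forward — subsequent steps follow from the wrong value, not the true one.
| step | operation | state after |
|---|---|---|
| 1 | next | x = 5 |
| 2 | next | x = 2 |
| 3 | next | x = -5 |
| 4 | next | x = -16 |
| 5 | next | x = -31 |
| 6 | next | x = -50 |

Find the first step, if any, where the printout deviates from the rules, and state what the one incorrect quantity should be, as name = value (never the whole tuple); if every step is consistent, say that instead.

step 1: x = 2*(4) + (-1)*(-1) + (-4) = 5 -> verified
step 2: x = 2*(5) + (-1)*(4) + (-4) = 2 -> consistent with the printout
step 3: x = 2*(2) + (-1)*(5) + (-4) = -5 -> verified
step 4: x = 2*(-5) + (-1)*(2) + (-4) = -16 -> consistent with the printout
step 5: x = 2*(-16) + (-1)*(-5) + (-4) = -31 -> exactly as logged
step 6: x = 2*(-31) + (-1)*(-16) + (-4) = -50 -> checks out
The recomputation confirms every line.

no error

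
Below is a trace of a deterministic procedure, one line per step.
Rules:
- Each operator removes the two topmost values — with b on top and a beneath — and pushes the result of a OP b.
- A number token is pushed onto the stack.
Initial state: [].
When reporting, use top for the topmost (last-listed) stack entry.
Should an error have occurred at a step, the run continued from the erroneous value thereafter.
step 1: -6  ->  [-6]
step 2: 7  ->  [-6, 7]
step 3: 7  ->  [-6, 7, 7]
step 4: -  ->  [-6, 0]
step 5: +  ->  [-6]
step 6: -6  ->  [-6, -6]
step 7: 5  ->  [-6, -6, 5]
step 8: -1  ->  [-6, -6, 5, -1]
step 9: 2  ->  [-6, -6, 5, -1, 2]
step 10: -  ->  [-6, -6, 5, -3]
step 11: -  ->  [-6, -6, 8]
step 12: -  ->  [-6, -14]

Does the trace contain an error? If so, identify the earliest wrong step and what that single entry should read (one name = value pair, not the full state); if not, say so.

step 1: push -6: top = -6 -> agrees with the trace
step 2: push 7: top = 7 -> in agreement
step 3: push 7: top = 7 -> checks out
step 4: 7 - 7 = 0 -> same as recorded
step 5: -6 + 0 = -6 -> agrees with the trace
step 6: push -6: top = -6 -> confirmed correct
step 7: push 5: top = 5 -> in agreement
step 8: push -1: top = -1 -> agrees with the trace
step 9: push 2: top = 2 -> checks out
step 10: -1 - 2 = -3 -> in agreement
step 11: 5 - -3 = 8 -> confirmed correct
step 12: -6 - 8 = -14 -> exactly as logged
Each recorded entry agrees with the recomputation.

no error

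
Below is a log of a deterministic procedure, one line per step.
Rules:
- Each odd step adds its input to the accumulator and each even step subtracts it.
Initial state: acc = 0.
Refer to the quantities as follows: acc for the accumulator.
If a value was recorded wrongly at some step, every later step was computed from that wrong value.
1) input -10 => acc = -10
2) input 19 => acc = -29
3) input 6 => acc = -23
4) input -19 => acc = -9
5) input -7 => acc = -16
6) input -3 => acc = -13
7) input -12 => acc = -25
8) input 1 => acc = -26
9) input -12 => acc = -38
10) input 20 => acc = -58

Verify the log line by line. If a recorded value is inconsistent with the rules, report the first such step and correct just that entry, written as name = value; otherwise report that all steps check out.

step 4, acc = -4

1. acc = 0 + -10 = -10 (matches)
2. acc = -10 - 19 = -29 (agrees with the log)
3. acc = -29 + 6 = -23 (exactly as logged)
4. acc = -23 - -19 = -4 (first mismatch against the log)
That makes step 4 the first incorrect line — acc = -4 is what it should show.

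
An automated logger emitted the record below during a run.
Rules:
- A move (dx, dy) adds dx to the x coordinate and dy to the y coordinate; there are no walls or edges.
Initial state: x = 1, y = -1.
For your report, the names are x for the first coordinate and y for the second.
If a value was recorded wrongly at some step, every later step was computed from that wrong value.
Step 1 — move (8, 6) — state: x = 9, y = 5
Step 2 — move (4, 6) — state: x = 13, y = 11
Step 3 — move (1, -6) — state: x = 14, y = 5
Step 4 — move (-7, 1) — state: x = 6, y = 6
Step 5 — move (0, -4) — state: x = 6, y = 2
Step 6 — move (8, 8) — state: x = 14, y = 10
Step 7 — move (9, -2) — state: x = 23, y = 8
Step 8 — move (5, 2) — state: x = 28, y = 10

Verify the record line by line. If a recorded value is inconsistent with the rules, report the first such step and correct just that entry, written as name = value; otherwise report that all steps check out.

Step 1: x = 1 + (8) = 9, y = -1 + (6) = 5 — exactly as logged.
Step 2: x = 9 + (4) = 13, y = 5 + (6) = 11 — consistent with the record.
Step 3: x = 13 + (1) = 14, y = 11 + (-6) = 5 — consistent with the record.
Step 4: x = 14 + (-7) = 7, y = 5 + (1) = 6 — not what was recorded.
First deviation found at step 4; the corrected entry is x = 7.

step 4, x = 7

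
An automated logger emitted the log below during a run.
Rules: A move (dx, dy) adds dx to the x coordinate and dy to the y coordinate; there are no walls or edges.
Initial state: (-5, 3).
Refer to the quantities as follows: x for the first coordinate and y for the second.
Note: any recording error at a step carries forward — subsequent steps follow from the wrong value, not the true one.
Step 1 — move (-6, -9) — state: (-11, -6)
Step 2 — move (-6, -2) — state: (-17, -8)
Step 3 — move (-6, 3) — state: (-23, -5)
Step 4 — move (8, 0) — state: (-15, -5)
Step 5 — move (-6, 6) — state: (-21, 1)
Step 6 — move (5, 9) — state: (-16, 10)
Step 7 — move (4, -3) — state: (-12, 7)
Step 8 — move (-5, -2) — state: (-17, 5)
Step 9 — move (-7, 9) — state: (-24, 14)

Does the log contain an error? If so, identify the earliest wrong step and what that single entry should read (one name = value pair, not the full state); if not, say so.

step 1: x = -5 + (-6) = -11, y = 3 + (-9) = -6 -> exactly as logged
step 2: x = -11 + (-6) = -17, y = -6 + (-2) = -8 -> no discrepancy
step 3: x = -17 + (-6) = -23, y = -8 + (3) = -5 -> same as recorded
step 4: x = -23 + (8) = -15, y = -5 + (0) = -5 -> exactly as logged
step 5: x = -15 + (-6) = -21, y = -5 + (6) = 1 -> no discrepancy
step 6: x = -21 + (5) = -16, y = 1 + (9) = 10 -> no discrepancy
step 7: x = -16 + (4) = -12, y = 10 + (-3) = 7 -> consistent with the log
step 8: x = -12 + (-5) = -17, y = 7 + (-2) = 5 -> agrees with the log
step 9: x = -17 + (-7) = -24, y = 5 + (9) = 14 -> confirmed correct
The whole run recomputes cleanly — no discrepancies.

no error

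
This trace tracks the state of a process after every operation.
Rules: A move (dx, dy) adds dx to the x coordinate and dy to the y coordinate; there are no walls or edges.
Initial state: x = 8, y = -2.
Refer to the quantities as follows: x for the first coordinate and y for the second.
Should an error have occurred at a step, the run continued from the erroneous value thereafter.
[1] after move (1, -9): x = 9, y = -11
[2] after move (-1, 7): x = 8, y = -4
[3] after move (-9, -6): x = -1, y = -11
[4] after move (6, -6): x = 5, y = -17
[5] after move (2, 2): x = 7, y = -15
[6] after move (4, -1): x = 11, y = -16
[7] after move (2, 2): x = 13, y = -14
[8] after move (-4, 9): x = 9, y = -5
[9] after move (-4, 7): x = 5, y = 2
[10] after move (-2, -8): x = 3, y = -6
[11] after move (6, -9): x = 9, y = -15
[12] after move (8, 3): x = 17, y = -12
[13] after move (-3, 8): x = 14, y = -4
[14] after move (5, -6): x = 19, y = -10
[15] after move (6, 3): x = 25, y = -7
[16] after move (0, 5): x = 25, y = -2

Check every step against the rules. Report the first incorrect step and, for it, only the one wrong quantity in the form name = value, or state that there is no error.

1. x = 8 + (1) = 9, y = -2 + (-9) = -11 (no discrepancy)
2. x = 9 + (-1) = 8, y = -11 + (7) = -4 (same as recorded)
3. x = 8 + (-9) = -1, y = -4 + (-6) = -10 (this is not what the trace shows)
The audit stops at step 3: the recorded entry is wrong and should be y = -10.

step 3, y = -10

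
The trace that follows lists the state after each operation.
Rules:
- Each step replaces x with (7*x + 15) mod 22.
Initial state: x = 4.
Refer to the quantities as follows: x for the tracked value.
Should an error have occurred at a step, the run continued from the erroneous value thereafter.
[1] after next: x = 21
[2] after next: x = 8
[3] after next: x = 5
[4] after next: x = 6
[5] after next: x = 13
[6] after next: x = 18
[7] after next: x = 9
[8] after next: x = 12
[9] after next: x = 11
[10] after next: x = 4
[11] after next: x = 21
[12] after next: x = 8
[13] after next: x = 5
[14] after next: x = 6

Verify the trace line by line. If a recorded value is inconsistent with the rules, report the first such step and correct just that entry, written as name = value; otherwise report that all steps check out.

Recomputing the run from the initial state:
step 1: x = 21
step 2: x = 8
step 3: x = 5
step 4: x = 6
step 5: x = 13
step 6: x = 18
step 7: x = 9
step 8: x = 12
step 9: x = 11
step 10: x = 4
step 11: x = 21
step 12: x = 8
step 13: x = 5
step 14: x = 6
This matches the trace at every step.

no error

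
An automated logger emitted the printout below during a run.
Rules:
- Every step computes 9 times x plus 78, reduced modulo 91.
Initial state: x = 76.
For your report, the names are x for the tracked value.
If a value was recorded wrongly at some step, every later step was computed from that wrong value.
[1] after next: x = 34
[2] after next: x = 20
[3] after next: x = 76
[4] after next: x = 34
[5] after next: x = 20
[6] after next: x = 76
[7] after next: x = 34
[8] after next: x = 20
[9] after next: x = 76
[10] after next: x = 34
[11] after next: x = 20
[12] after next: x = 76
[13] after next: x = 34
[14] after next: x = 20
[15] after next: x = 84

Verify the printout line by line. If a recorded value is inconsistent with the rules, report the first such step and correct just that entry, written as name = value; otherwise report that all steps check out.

1. x = (9*76 + 78) mod 91 = 34 (checks out)
2. x = (9*34 + 78) mod 91 = 20 (no discrepancy)
3. x = (9*20 + 78) mod 91 = 76 (agrees with the printout)
4. x = (9*76 + 78) mod 91 = 34 (verified)
5. x = (9*34 + 78) mod 91 = 20 (matches)
6. x = (9*20 + 78) mod 91 = 76 (consistent with the printout)
7. x = (9*76 + 78) mod 91 = 34 (in agreement)
8. x = (9*34 + 78) mod 91 = 20 (checks out)
9. x = (9*20 + 78) mod 91 = 76 (exactly as logged)
10. x = (9*76 + 78) mod 91 = 34 (verified)
11. x = (9*34 + 78) mod 91 = 20 (confirmed correct)
12. x = (9*20 + 78) mod 91 = 76 (matches)
13. x = (9*76 + 78) mod 91 = 34 (consistent with the printout)
14. x = (9*34 + 78) mod 91 = 20 (same as recorded)
15. x = (9*20 + 78) mod 91 = 76 (not what was recorded)
The audit stops at step 15: the recorded entry is wrong and should be x = 76.

step 15, x = 76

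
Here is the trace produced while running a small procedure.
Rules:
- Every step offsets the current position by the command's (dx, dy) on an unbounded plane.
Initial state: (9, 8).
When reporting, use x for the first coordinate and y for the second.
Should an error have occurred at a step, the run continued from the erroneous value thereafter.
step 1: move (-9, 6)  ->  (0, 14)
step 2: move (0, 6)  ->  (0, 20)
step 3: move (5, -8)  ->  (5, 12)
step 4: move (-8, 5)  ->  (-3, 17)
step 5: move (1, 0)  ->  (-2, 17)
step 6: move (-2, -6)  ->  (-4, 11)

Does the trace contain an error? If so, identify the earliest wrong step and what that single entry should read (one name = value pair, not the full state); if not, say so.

no error

Recomputing the run from the initial state:
step 1: x = 0, y = 14
step 2: x = 0, y = 20
step 3: x = 5, y = 12
step 4: x = -3, y = 17
step 5: x = -2, y = 17
step 6: x = -4, y = 11
This matches the trace at every step.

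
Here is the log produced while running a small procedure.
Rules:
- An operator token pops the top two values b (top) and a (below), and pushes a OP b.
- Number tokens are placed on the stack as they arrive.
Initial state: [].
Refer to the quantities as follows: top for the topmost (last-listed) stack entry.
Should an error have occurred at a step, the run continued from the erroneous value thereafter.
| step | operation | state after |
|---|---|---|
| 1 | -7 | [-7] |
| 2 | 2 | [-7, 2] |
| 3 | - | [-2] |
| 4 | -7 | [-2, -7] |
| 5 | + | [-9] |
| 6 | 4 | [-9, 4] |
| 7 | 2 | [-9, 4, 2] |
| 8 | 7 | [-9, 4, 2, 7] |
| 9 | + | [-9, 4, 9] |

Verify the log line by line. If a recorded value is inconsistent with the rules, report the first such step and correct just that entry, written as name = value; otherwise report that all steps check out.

Recomputing the run from the initial state:
step 1: [-7]
step 2: [-7, 2]
step 3: [-9]
step 4: [-9, -7]
step 5: [-16]
step 6: [-16, 4]
step 7: [-16, 4, 2]
step 8: [-16, 4, 2, 7]
step 9: [-16, 4, 9]
The first disagreement with the log is at step 3, where the value should be top = -9.

step 3, top = -9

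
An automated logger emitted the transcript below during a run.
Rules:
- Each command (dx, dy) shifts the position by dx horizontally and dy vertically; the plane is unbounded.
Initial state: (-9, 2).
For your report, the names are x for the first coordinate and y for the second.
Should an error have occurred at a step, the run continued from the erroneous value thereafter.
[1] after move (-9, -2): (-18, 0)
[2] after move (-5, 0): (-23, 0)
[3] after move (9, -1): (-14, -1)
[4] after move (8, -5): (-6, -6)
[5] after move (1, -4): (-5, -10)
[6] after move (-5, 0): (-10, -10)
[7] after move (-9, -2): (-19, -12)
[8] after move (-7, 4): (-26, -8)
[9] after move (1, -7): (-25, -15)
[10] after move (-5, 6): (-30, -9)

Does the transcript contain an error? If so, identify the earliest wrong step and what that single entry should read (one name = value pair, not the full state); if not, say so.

Recomputing the run from the initial state:
step 1: x = -18, y = 0
step 2: x = -23, y = 0
step 3: x = -14, y = -1
step 4: x = -6, y = -6
step 5: x = -5, y = -10
step 6: x = -10, y = -10
step 7: x = -19, y = -12
step 8: x = -26, y = -8
step 9: x = -25, y = -15
step 10: x = -30, y = -9
This matches the transcript at every step.

no error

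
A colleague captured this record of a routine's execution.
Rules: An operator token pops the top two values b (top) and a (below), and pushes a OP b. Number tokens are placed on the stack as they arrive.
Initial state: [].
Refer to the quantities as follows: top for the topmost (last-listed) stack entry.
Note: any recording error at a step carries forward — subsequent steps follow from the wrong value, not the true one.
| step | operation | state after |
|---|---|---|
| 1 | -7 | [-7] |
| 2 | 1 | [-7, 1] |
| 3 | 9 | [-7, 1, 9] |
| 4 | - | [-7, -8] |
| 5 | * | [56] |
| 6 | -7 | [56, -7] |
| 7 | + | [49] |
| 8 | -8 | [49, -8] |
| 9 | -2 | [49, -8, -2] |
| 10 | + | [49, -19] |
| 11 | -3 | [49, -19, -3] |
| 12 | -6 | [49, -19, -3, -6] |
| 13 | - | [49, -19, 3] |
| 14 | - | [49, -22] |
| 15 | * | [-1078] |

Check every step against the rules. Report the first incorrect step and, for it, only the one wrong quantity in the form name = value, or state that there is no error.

step 1: push -7: top = -7 -> checks out
step 2: push 1: top = 1 -> verified
step 3: push 9: top = 9 -> verified
step 4: 1 - 9 = -8 -> agrees with the record
step 5: -7 * -8 = 56 -> checks out
step 6: push -7: top = -7 -> verified
step 7: 56 + -7 = 49 -> exactly as logged
step 8: push -8: top = -8 -> exactly as logged
step 9: push -2: top = -2 -> consistent with the record
step 10: -8 + -2 = -10 -> a discrepancy with the record
The audit stops at step 10: the recorded entry is wrong and should be top = -10.

step 10, top = -10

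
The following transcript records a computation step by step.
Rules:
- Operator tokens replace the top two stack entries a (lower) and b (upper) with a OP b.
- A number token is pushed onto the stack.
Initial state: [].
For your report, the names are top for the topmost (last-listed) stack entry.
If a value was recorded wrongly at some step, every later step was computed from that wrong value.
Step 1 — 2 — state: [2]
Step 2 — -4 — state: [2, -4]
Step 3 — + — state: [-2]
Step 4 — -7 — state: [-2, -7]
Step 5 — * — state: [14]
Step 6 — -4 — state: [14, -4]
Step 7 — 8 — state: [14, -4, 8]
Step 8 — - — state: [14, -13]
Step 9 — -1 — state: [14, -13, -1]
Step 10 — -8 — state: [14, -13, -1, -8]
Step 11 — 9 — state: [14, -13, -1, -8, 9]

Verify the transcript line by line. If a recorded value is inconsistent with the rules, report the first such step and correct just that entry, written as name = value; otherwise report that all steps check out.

step 8, top = -12

1. push 2: top = 2 (consistent with the transcript)
2. push -4: top = -4 (no discrepancy)
3. 2 + -4 = -2 (in agreement)
4. push -7: top = -7 (exactly as logged)
5. -2 * -7 = 14 (consistent with the transcript)
6. push -4: top = -4 (same as recorded)
7. push 8: top = 8 (consistent with the transcript)
8. -4 - 8 = -12 (the transcript disagrees here)
The audit stops at step 8: the recorded entry is wrong and should be top = -12.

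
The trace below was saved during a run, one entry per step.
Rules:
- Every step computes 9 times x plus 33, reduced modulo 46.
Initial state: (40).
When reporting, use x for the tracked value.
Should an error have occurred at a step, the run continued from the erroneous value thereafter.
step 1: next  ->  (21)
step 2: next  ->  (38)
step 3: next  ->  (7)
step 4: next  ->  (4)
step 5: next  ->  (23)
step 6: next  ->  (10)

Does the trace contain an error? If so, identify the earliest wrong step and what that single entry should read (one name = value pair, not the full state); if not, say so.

step 1, x = 25

Step 1: x = (9*40 + 33) mod 46 = 25 — the recorded entry deviates here.
Step 1 is the first one off; corrected, x = 25.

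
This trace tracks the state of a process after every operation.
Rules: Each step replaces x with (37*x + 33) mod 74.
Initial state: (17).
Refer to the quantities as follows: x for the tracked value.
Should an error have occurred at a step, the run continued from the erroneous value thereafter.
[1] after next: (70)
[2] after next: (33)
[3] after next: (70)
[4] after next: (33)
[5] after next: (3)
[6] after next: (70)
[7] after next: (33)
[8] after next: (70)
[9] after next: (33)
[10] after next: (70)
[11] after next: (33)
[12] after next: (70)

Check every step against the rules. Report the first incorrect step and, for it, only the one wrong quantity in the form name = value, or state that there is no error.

step 1: x = (37*17 + 33) mod 74 = 70 -> confirmed correct
step 2: x = (37*70 + 33) mod 74 = 33 -> no discrepancy
step 3: x = (37*33 + 33) mod 74 = 70 -> exactly as logged
step 4: x = (37*70 + 33) mod 74 = 33 -> in agreement
step 5: x = (37*33 + 33) mod 74 = 70 -> a discrepancy with the trace
The earliest wrong entry is at step 5: it should read x = 70.

step 5, x = 70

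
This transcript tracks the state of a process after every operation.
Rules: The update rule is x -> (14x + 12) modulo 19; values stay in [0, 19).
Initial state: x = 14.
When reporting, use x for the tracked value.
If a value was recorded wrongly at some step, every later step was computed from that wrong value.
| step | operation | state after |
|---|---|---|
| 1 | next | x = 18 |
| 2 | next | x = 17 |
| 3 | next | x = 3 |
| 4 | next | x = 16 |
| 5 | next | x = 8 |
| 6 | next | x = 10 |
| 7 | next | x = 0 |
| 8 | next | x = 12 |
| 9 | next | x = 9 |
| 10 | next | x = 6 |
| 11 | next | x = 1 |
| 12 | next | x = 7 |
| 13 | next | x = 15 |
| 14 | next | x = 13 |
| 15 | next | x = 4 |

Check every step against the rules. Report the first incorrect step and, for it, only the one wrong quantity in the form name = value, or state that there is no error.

step 10, x = 5

1. x = (14*14 + 12) mod 19 = 18 (verified)
2. x = (14*18 + 12) mod 19 = 17 (no discrepancy)
3. x = (14*17 + 12) mod 19 = 3 (exactly as logged)
4. x = (14*3 + 12) mod 19 = 16 (agrees with the transcript)
5. x = (14*16 + 12) mod 19 = 8 (matches)
6. x = (14*8 + 12) mod 19 = 10 (consistent with the transcript)
7. x = (14*10 + 12) mod 19 = 0 (verified)
8. x = (14*0 + 12) mod 19 = 12 (same as recorded)
9. x = (14*12 + 12) mod 19 = 9 (checks out)
10. x = (14*9 + 12) mod 19 = 5 (the transcript has a different value)
First incorrect step: 10; the correct value is x = 5.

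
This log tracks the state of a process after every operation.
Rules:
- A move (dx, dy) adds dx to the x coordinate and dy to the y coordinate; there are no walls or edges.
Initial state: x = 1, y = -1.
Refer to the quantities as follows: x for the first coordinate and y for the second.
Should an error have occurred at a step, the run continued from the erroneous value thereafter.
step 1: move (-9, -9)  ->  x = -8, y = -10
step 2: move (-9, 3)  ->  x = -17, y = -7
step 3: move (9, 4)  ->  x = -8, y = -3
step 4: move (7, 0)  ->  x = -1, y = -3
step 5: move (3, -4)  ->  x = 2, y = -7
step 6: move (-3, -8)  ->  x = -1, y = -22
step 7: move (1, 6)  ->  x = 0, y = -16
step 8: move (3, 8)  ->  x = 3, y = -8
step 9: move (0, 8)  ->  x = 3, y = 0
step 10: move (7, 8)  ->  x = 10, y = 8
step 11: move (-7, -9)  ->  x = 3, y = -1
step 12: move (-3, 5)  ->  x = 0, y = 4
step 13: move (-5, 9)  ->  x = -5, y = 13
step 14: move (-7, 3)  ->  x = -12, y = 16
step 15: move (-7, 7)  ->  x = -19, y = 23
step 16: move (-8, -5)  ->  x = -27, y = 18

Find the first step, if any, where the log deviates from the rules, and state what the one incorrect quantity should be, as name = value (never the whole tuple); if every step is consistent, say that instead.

Step 1: x = 1 + (-9) = -8, y = -1 + (-9) = -10 — no discrepancy.
Step 2: x = -8 + (-9) = -17, y = -10 + (3) = -7 — in agreement.
Step 3: x = -17 + (9) = -8, y = -7 + (4) = -3 — exactly as logged.
Step 4: x = -8 + (7) = -1, y = -3 + (0) = -3 — exactly as logged.
Step 5: x = -1 + (3) = 2, y = -3 + (-4) = -7 — no discrepancy.
Step 6: x = 2 + (-3) = -1, y = -7 + (-8) = -15 — not what was recorded.
So the first discrepancy is step 6, where the right value is y = -15.

step 6, y = -15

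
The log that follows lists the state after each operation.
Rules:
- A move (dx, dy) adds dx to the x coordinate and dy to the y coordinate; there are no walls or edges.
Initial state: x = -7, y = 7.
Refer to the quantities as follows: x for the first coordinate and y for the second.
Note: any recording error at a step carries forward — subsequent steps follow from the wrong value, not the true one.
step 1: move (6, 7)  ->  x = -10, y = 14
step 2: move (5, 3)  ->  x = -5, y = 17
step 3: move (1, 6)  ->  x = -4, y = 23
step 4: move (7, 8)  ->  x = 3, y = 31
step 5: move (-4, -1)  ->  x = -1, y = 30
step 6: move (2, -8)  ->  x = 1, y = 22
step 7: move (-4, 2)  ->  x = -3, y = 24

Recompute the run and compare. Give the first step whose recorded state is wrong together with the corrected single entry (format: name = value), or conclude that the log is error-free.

Recomputing the run from the initial state:
step 1: x = -1, y = 14
step 2: x = 4, y = 17
step 3: x = 5, y = 23
step 4: x = 12, y = 31
step 5: x = 8, y = 30
step 6: x = 10, y = 22
step 7: x = 6, y = 24
The first disagreement with the log is at step 1, where the value should be x = -1.

step 1, x = -1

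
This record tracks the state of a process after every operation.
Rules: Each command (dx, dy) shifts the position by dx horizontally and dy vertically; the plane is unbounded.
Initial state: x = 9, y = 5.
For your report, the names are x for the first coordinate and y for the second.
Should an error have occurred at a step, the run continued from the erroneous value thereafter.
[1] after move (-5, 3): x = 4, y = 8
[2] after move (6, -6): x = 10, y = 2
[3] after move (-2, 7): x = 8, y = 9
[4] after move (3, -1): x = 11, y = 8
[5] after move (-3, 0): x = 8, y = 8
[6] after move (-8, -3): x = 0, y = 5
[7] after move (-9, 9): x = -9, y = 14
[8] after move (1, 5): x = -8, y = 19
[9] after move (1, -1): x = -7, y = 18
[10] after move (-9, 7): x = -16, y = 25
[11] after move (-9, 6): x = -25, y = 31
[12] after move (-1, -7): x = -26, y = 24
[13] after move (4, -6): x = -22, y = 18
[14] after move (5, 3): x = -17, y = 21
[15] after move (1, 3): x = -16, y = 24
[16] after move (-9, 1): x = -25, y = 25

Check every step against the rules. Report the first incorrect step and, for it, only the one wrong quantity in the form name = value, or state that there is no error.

Recomputing the run from the initial state:
step 1: x = 4, y = 8
step 2: x = 10, y = 2
step 3: x = 8, y = 9
step 4: x = 11, y = 8
step 5: x = 8, y = 8
step 6: x = 0, y = 5
step 7: x = -9, y = 14
step 8: x = -8, y = 19
step 9: x = -7, y = 18
step 10: x = -16, y = 25
step 11: x = -25, y = 31
step 12: x = -26, y = 24
step 13: x = -22, y = 18
step 14: x = -17, y = 21
step 15: x = -16, y = 24
step 16: x = -25, y = 25
This matches the record at every step.

no error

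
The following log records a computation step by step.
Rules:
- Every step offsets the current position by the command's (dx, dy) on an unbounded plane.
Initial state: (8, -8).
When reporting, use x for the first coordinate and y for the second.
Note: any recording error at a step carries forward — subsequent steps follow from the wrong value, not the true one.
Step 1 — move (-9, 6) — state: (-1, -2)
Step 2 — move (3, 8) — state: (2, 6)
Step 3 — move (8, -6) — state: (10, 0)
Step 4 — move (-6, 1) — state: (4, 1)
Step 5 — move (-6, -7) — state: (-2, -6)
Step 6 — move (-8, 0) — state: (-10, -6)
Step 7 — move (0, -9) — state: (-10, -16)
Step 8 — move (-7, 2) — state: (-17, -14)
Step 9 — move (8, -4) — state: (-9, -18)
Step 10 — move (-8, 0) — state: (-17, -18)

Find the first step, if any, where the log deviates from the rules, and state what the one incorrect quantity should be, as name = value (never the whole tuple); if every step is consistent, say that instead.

step 7, y = -15

1. x = 8 + (-9) = -1, y = -8 + (6) = -2 (no discrepancy)
2. x = -1 + (3) = 2, y = -2 + (8) = 6 (confirmed correct)
3. x = 2 + (8) = 10, y = 6 + (-6) = 0 (no discrepancy)
4. x = 10 + (-6) = 4, y = 0 + (1) = 1 (confirmed correct)
5. x = 4 + (-6) = -2, y = 1 + (-7) = -6 (in agreement)
6. x = -2 + (-8) = -10, y = -6 + (0) = -6 (checks out)
7. x = -10 + (0) = -10, y = -6 + (-9) = -15 (the entry is off here)
First deviation found at step 7; the corrected entry is y = -15.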